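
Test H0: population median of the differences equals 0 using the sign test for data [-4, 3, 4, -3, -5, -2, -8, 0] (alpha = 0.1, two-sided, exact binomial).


Step 1: Discard zero differences. Original n = 8; n_eff = number of nonzero differences = 7.
Nonzero differences (with sign): -4, +3, +4, -3, -5, -2, -8
Step 2: Count signs: positive = 2, negative = 5.
Step 3: Under H0: P(positive) = 0.5, so the number of positives S ~ Bin(7, 0.5).
Step 4: Two-sided exact p-value = sum of Bin(7,0.5) probabilities at or below the observed probability = 0.453125.
Step 5: alpha = 0.1. fail to reject H0.

n_eff = 7, pos = 2, neg = 5, p = 0.453125, fail to reject H0.


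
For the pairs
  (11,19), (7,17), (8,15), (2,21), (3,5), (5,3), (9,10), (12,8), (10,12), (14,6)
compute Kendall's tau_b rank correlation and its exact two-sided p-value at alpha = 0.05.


Step 1: Enumerate the 45 unordered pairs (i,j) with i<j and classify each by sign(x_j-x_i) * sign(y_j-y_i).
  (1,2):dx=-4,dy=-2->C; (1,3):dx=-3,dy=-4->C; (1,4):dx=-9,dy=+2->D; (1,5):dx=-8,dy=-14->C
  (1,6):dx=-6,dy=-16->C; (1,7):dx=-2,dy=-9->C; (1,8):dx=+1,dy=-11->D; (1,9):dx=-1,dy=-7->C
  (1,10):dx=+3,dy=-13->D; (2,3):dx=+1,dy=-2->D; (2,4):dx=-5,dy=+4->D; (2,5):dx=-4,dy=-12->C
  (2,6):dx=-2,dy=-14->C; (2,7):dx=+2,dy=-7->D; (2,8):dx=+5,dy=-9->D; (2,9):dx=+3,dy=-5->D
  (2,10):dx=+7,dy=-11->D; (3,4):dx=-6,dy=+6->D; (3,5):dx=-5,dy=-10->C; (3,6):dx=-3,dy=-12->C
  (3,7):dx=+1,dy=-5->D; (3,8):dx=+4,dy=-7->D; (3,9):dx=+2,dy=-3->D; (3,10):dx=+6,dy=-9->D
  (4,5):dx=+1,dy=-16->D; (4,6):dx=+3,dy=-18->D; (4,7):dx=+7,dy=-11->D; (4,8):dx=+10,dy=-13->D
  (4,9):dx=+8,dy=-9->D; (4,10):dx=+12,dy=-15->D; (5,6):dx=+2,dy=-2->D; (5,7):dx=+6,dy=+5->C
  (5,8):dx=+9,dy=+3->C; (5,9):dx=+7,dy=+7->C; (5,10):dx=+11,dy=+1->C; (6,7):dx=+4,dy=+7->C
  (6,8):dx=+7,dy=+5->C; (6,9):dx=+5,dy=+9->C; (6,10):dx=+9,dy=+3->C; (7,8):dx=+3,dy=-2->D
  (7,9):dx=+1,dy=+2->C; (7,10):dx=+5,dy=-4->D; (8,9):dx=-2,dy=+4->D; (8,10):dx=+2,dy=-2->D
  (9,10):dx=+4,dy=-6->D
Step 2: C = 19, D = 26, total pairs = 45.
Step 3: tau = (C - D)/(n(n-1)/2) = (19 - 26)/45 = -0.155556.
Step 4: Exact two-sided p-value (enumerate n! = 3628800 permutations of y under H0): p = 0.600654.
Step 5: alpha = 0.05. fail to reject H0.

tau_b = -0.1556 (C=19, D=26), p = 0.600654, fail to reject H0.


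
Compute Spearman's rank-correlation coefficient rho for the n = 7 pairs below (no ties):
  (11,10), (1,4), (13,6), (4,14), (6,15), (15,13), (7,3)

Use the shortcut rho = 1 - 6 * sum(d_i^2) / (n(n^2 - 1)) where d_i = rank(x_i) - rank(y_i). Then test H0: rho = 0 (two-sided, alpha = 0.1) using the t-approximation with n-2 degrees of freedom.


Step 1: Rank x and y separately (midranks; no ties here).
rank(x): 11->5, 1->1, 13->6, 4->2, 6->3, 15->7, 7->4
rank(y): 10->4, 4->2, 6->3, 14->6, 15->7, 13->5, 3->1
Step 2: d_i = R_x(i) - R_y(i); compute d_i^2.
  (5-4)^2=1, (1-2)^2=1, (6-3)^2=9, (2-6)^2=16, (3-7)^2=16, (7-5)^2=4, (4-1)^2=9
sum(d^2) = 56.
Step 3: rho = 1 - 6*56 / (7*(7^2 - 1)) = 1 - 336/336 = 0.000000.
Step 4: Under H0, t = rho * sqrt((n-2)/(1-rho^2)) = 0.0000 ~ t(5).
Step 5: Two-sided p-value from the t-distribution with 5 df = 1.000000.
Step 6: alpha = 0.1. fail to reject H0.

rho = 0.0000, p = 1.000000, fail to reject H0 at alpha = 0.1.


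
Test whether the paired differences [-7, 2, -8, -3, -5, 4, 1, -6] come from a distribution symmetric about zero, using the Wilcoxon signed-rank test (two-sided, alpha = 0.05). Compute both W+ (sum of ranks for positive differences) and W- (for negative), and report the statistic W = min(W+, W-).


Step 1: Drop any zero differences (none here) and take |d_i|.
|d| = [7, 2, 8, 3, 5, 4, 1, 6]
Step 2: Midrank |d_i| (ties get averaged ranks).
ranks: |7|->7, |2|->2, |8|->8, |3|->3, |5|->5, |4|->4, |1|->1, |6|->6
Step 3: Attach original signs; sum ranks with positive sign and with negative sign.
W+ = 2 + 4 + 1 = 7
W- = 7 + 8 + 3 + 5 + 6 = 29
(Check: W+ + W- = 36 should equal n(n+1)/2 = 36.)
Step 4: Test statistic W = min(W+, W-) = 7.
Step 5: No ties, so the exact null distribution over the 2^8 = 256 sign assignments gives the two-sided p-value = 0.148438.
Step 6: alpha = 0.05. fail to reject H0.

W+ = 7, W- = 29, W = min = 7, p = 0.148438, fail to reject H0.


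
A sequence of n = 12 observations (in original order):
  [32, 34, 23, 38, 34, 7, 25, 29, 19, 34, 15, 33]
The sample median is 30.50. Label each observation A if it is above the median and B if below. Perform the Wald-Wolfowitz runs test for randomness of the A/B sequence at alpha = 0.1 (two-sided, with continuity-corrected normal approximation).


Step 1: Compute median = 30.50; label A = above, B = below.
Labels in order: AABAABBBBABA  (n_A = 6, n_B = 6)
Step 2: Count runs R = 7.
Step 3: Under H0 (random ordering), E[R] = 2*n_A*n_B/(n_A+n_B) + 1 = 2*6*6/12 + 1 = 7.0000.
        Var[R] = 2*n_A*n_B*(2*n_A*n_B - n_A - n_B) / ((n_A+n_B)^2 * (n_A+n_B-1)) = 4320/1584 = 2.7273.
        SD[R] = 1.6514.
Step 4: R = E[R], so z = 0 with no continuity correction.
Step 5: Two-sided p-value via normal approximation = 2*(1 - Phi(|z|)) = 1.000000.
Step 6: alpha = 0.1. fail to reject H0.

R = 7, z = 0.0000, p = 1.000000, fail to reject H0.


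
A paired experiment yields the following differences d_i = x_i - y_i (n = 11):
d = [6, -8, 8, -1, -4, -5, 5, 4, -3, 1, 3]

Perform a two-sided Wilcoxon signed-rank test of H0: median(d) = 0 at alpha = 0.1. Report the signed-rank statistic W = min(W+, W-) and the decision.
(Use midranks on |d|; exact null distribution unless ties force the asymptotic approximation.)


Step 1: Drop any zero differences (none here) and take |d_i|.
|d| = [6, 8, 8, 1, 4, 5, 5, 4, 3, 1, 3]
Step 2: Midrank |d_i| (ties get averaged ranks).
ranks: |6|->9, |8|->10.5, |8|->10.5, |1|->1.5, |4|->5.5, |5|->7.5, |5|->7.5, |4|->5.5, |3|->3.5, |1|->1.5, |3|->3.5
Step 3: Attach original signs; sum ranks with positive sign and with negative sign.
W+ = 9 + 10.5 + 7.5 + 5.5 + 1.5 + 3.5 = 37.5
W- = 10.5 + 1.5 + 5.5 + 7.5 + 3.5 = 28.5
(Check: W+ + W- = 66 should equal n(n+1)/2 = 66.)
Step 4: Test statistic W = min(W+, W-) = 28.5.
Step 5: Ties in |d|, so use the tie-corrected normal approximation.
        E[W] = n(n+1)/4 = 11*12/4 = 33.
        Tie groups: |d|=1 (t=2), |d|=3 (t=2), |d|=4 (t=2), |d|=5 (t=2), |d|=8 (t=2); sum(t^3 - t) = 30.
        Var[W] = n(n+1)(2n+1)/24 - sum(t^3-t)/48 = 3036/24 - 30/48 = 125.875.
        z = (W - E[W]) / sqrt(Var[W]) = (28.5 - 33) / 11.2194 = -0.4011.
        Two-sided p = 2*Phi(z) = 0.688353.
Step 6: alpha = 0.1. fail to reject H0.

W+ = 37.5, W- = 28.5, W = min = 28.5, p = 0.688353, fail to reject H0.


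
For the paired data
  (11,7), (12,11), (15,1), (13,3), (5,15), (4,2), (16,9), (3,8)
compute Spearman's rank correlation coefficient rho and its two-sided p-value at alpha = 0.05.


Step 1: Rank x and y separately (midranks; no ties here).
rank(x): 11->4, 12->5, 15->7, 13->6, 5->3, 4->2, 16->8, 3->1
rank(y): 7->4, 11->7, 1->1, 3->3, 15->8, 2->2, 9->6, 8->5
Step 2: d_i = R_x(i) - R_y(i); compute d_i^2.
  (4-4)^2=0, (5-7)^2=4, (7-1)^2=36, (6-3)^2=9, (3-8)^2=25, (2-2)^2=0, (8-6)^2=4, (1-5)^2=16
sum(d^2) = 94.
Step 3: rho = 1 - 6*94 / (8*(8^2 - 1)) = 1 - 564/504 = -0.119048.
Step 4: Under H0, t = rho * sqrt((n-2)/(1-rho^2)) = -0.2937 ~ t(6).
Step 5: Two-sided p-value from the t-distribution with 6 df = 0.778886.
Step 6: alpha = 0.05. fail to reject H0.

rho = -0.1190, p = 0.778886, fail to reject H0 at alpha = 0.05.


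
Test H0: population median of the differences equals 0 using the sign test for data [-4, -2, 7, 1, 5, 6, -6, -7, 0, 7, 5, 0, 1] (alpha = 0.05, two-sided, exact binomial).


Step 1: Discard zero differences. Original n = 13; n_eff = number of nonzero differences = 11.
Nonzero differences (with sign): -4, -2, +7, +1, +5, +6, -6, -7, +7, +5, +1
Step 2: Count signs: positive = 7, negative = 4.
Step 3: Under H0: P(positive) = 0.5, so the number of positives S ~ Bin(11, 0.5).
Step 4: Two-sided exact p-value = sum of Bin(11,0.5) probabilities at or below the observed probability = 0.548828.
Step 5: alpha = 0.05. fail to reject H0.

n_eff = 11, pos = 7, neg = 4, p = 0.548828, fail to reject H0.


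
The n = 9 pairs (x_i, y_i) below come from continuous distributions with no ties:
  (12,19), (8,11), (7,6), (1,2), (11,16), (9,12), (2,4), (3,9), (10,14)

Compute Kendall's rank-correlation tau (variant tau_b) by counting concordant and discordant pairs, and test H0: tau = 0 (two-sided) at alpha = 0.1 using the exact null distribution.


Step 1: Enumerate the 36 unordered pairs (i,j) with i<j and classify each by sign(x_j-x_i) * sign(y_j-y_i).
  (1,2):dx=-4,dy=-8->C; (1,3):dx=-5,dy=-13->C; (1,4):dx=-11,dy=-17->C; (1,5):dx=-1,dy=-3->C
  (1,6):dx=-3,dy=-7->C; (1,7):dx=-10,dy=-15->C; (1,8):dx=-9,dy=-10->C; (1,9):dx=-2,dy=-5->C
  (2,3):dx=-1,dy=-5->C; (2,4):dx=-7,dy=-9->C; (2,5):dx=+3,dy=+5->C; (2,6):dx=+1,dy=+1->C
  (2,7):dx=-6,dy=-7->C; (2,8):dx=-5,dy=-2->C; (2,9):dx=+2,dy=+3->C; (3,4):dx=-6,dy=-4->C
  (3,5):dx=+4,dy=+10->C; (3,6):dx=+2,dy=+6->C; (3,7):dx=-5,dy=-2->C; (3,8):dx=-4,dy=+3->D
  (3,9):dx=+3,dy=+8->C; (4,5):dx=+10,dy=+14->C; (4,6):dx=+8,dy=+10->C; (4,7):dx=+1,dy=+2->C
  (4,8):dx=+2,dy=+7->C; (4,9):dx=+9,dy=+12->C; (5,6):dx=-2,dy=-4->C; (5,7):dx=-9,dy=-12->C
  (5,8):dx=-8,dy=-7->C; (5,9):dx=-1,dy=-2->C; (6,7):dx=-7,dy=-8->C; (6,8):dx=-6,dy=-3->C
  (6,9):dx=+1,dy=+2->C; (7,8):dx=+1,dy=+5->C; (7,9):dx=+8,dy=+10->C; (8,9):dx=+7,dy=+5->C
Step 2: C = 35, D = 1, total pairs = 36.
Step 3: tau = (C - D)/(n(n-1)/2) = (35 - 1)/36 = 0.944444.
Step 4: Exact two-sided p-value (enumerate n! = 362880 permutations of y under H0): p = 0.000050.
Step 5: alpha = 0.1. reject H0.

tau_b = 0.9444 (C=35, D=1), p = 0.000050, reject H0.


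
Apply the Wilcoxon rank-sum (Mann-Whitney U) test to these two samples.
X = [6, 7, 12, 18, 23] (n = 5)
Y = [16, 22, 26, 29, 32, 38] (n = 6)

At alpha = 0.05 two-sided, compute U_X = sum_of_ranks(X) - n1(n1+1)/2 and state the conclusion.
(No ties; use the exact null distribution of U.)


Step 1: Combine and sort all 11 observations; assign midranks.
sorted (value, group): (6,X), (7,X), (12,X), (16,Y), (18,X), (22,Y), (23,X), (26,Y), (29,Y), (32,Y), (38,Y)
ranks: 6->1, 7->2, 12->3, 16->4, 18->5, 22->6, 23->7, 26->8, 29->9, 32->10, 38->11
Step 2: Rank sum for X: R1 = 1 + 2 + 3 + 5 + 7 = 18.
Step 3: U_X = R1 - n1(n1+1)/2 = 18 - 5*6/2 = 18 - 15 = 3.
       U_Y = n1*n2 - U_X = 30 - 3 = 27.
Step 4: No ties, so the exact null distribution of U (based on enumerating the C(11,5) = 462 equally likely rank assignments) gives the two-sided p-value.
Step 5: p-value = 0.030303; compare to alpha = 0.05. reject H0.

U_X = 3, p = 0.030303, reject H0 at alpha = 0.05.


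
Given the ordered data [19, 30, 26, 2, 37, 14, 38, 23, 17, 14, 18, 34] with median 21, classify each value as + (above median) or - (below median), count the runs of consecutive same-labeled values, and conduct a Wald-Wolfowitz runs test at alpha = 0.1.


Step 1: Compute median = 21; label A = above, B = below.
Labels in order: BAABABAABBBA  (n_A = 6, n_B = 6)
Step 2: Count runs R = 8.
Step 3: Under H0 (random ordering), E[R] = 2*n_A*n_B/(n_A+n_B) + 1 = 2*6*6/12 + 1 = 7.0000.
        Var[R] = 2*n_A*n_B*(2*n_A*n_B - n_A - n_B) / ((n_A+n_B)^2 * (n_A+n_B-1)) = 4320/1584 = 2.7273.
        SD[R] = 1.6514.
Step 4: Continuity-corrected z = (R - 0.5 - E[R]) / SD[R] = (8 - 0.5 - 7.0000) / 1.6514 = 0.3028.
Step 5: Two-sided p-value via normal approximation = 2*(1 - Phi(|z|)) = 0.762069.
Step 6: alpha = 0.1. fail to reject H0.

R = 8, z = 0.3028, p = 0.762069, fail to reject H0.


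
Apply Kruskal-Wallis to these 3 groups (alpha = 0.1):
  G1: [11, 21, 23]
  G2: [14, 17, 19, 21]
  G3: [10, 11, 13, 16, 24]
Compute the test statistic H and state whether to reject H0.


Step 1: Combine all N = 12 observations and assign midranks.
sorted (value, group, rank): (10,G3,1), (11,G1,2.5), (11,G3,2.5), (13,G3,4), (14,G2,5), (16,G3,6), (17,G2,7), (19,G2,8), (21,G1,9.5), (21,G2,9.5), (23,G1,11), (24,G3,12)
Step 2: Sum ranks within each group.
R_1 = 23 (n_1 = 3)
R_2 = 29.5 (n_2 = 4)
R_3 = 25.5 (n_3 = 5)
Step 3: H = 12/(N(N+1)) * sum(R_i^2/n_i) - 3(N+1)
     = 12/(12*13) * (23^2/3 + 29.5^2/4 + 25.5^2/5) - 3*13
     = 0.076923 * 523.946 - 39
     = 1.303526.
Step 4: Ties present; correction factor C = 1 - 12/(12^3 - 12) = 0.993007. Corrected H = 1.303526 / 0.993007 = 1.312705.
Step 5: Under H0, H ~ chi^2(2); p-value = 0.518740.
Step 6: alpha = 0.1. fail to reject H0.

H = 1.3127, df = 2, p = 0.518740, fail to reject H0.


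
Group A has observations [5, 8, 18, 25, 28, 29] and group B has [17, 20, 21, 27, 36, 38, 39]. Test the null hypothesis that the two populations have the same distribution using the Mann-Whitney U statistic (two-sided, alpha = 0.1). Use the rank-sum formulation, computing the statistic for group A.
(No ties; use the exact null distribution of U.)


Step 1: Combine and sort all 13 observations; assign midranks.
sorted (value, group): (5,X), (8,X), (17,Y), (18,X), (20,Y), (21,Y), (25,X), (27,Y), (28,X), (29,X), (36,Y), (38,Y), (39,Y)
ranks: 5->1, 8->2, 17->3, 18->4, 20->5, 21->6, 25->7, 27->8, 28->9, 29->10, 36->11, 38->12, 39->13
Step 2: Rank sum for X: R1 = 1 + 2 + 4 + 7 + 9 + 10 = 33.
Step 3: U_X = R1 - n1(n1+1)/2 = 33 - 6*7/2 = 33 - 21 = 12.
       U_Y = n1*n2 - U_X = 42 - 12 = 30.
Step 4: No ties, so the exact null distribution of U (based on enumerating the C(13,6) = 1716 equally likely rank assignments) gives the two-sided p-value.
Step 5: p-value = 0.234266; compare to alpha = 0.1. fail to reject H0.

U_X = 12, p = 0.234266, fail to reject H0 at alpha = 0.1.


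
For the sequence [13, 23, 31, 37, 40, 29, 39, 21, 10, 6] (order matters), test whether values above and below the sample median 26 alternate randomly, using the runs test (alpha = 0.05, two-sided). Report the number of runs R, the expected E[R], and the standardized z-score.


Step 1: Compute median = 26; label A = above, B = below.
Labels in order: BBAAAAABBB  (n_A = 5, n_B = 5)
Step 2: Count runs R = 3.
Step 3: Under H0 (random ordering), E[R] = 2*n_A*n_B/(n_A+n_B) + 1 = 2*5*5/10 + 1 = 6.0000.
        Var[R] = 2*n_A*n_B*(2*n_A*n_B - n_A - n_B) / ((n_A+n_B)^2 * (n_A+n_B-1)) = 2000/900 = 2.2222.
        SD[R] = 1.4907.
Step 4: Continuity-corrected z = (R + 0.5 - E[R]) / SD[R] = (3 + 0.5 - 6.0000) / 1.4907 = -1.6771.
Step 5: Two-sided p-value via normal approximation = 2*(1 - Phi(|z|)) = 0.093533.
Step 6: alpha = 0.05. fail to reject H0.

R = 3, z = -1.6771, p = 0.093533, fail to reject H0.


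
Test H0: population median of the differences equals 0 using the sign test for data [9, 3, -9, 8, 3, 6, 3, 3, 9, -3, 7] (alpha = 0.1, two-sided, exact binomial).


Step 1: Discard zero differences. Original n = 11; n_eff = number of nonzero differences = 11.
Nonzero differences (with sign): +9, +3, -9, +8, +3, +6, +3, +3, +9, -3, +7
Step 2: Count signs: positive = 9, negative = 2.
Step 3: Under H0: P(positive) = 0.5, so the number of positives S ~ Bin(11, 0.5).
Step 4: Two-sided exact p-value = sum of Bin(11,0.5) probabilities at or below the observed probability = 0.065430.
Step 5: alpha = 0.1. reject H0.

n_eff = 11, pos = 9, neg = 2, p = 0.065430, reject H0.


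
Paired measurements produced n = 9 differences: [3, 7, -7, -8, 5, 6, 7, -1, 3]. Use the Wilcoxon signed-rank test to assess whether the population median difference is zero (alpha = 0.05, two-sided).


Step 1: Drop any zero differences (none here) and take |d_i|.
|d| = [3, 7, 7, 8, 5, 6, 7, 1, 3]
Step 2: Midrank |d_i| (ties get averaged ranks).
ranks: |3|->2.5, |7|->7, |7|->7, |8|->9, |5|->4, |6|->5, |7|->7, |1|->1, |3|->2.5
Step 3: Attach original signs; sum ranks with positive sign and with negative sign.
W+ = 2.5 + 7 + 4 + 5 + 7 + 2.5 = 28
W- = 7 + 9 + 1 = 17
(Check: W+ + W- = 45 should equal n(n+1)/2 = 45.)
Step 4: Test statistic W = min(W+, W-) = 17.
Step 5: Ties in |d|, so use the tie-corrected normal approximation.
        E[W] = n(n+1)/4 = 9*10/4 = 22.5.
        Tie groups: |d|=3 (t=2), |d|=7 (t=3); sum(t^3 - t) = 30.
        Var[W] = n(n+1)(2n+1)/24 - sum(t^3-t)/48 = 1710/24 - 30/48 = 70.625.
        z = (W - E[W]) / sqrt(Var[W]) = (17 - 22.5) / 8.4039 = -0.6545.
        Two-sided p = 2*Phi(z) = 0.512815.
Step 6: alpha = 0.05. fail to reject H0.

W+ = 28, W- = 17, W = min = 17, p = 0.512815, fail to reject H0.


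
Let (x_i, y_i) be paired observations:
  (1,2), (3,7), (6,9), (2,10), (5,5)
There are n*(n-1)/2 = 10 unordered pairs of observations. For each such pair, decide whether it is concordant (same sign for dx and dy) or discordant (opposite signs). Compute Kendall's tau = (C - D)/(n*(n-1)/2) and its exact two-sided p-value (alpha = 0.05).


Step 1: Enumerate the 10 unordered pairs (i,j) with i<j and classify each by sign(x_j-x_i) * sign(y_j-y_i).
  (1,2):dx=+2,dy=+5->C; (1,3):dx=+5,dy=+7->C; (1,4):dx=+1,dy=+8->C; (1,5):dx=+4,dy=+3->C
  (2,3):dx=+3,dy=+2->C; (2,4):dx=-1,dy=+3->D; (2,5):dx=+2,dy=-2->D; (3,4):dx=-4,dy=+1->D
  (3,5):dx=-1,dy=-4->C; (4,5):dx=+3,dy=-5->D
Step 2: C = 6, D = 4, total pairs = 10.
Step 3: tau = (C - D)/(n(n-1)/2) = (6 - 4)/10 = 0.200000.
Step 4: Exact two-sided p-value (enumerate n! = 120 permutations of y under H0): p = 0.816667.
Step 5: alpha = 0.05. fail to reject H0.

tau_b = 0.2000 (C=6, D=4), p = 0.816667, fail to reject H0.


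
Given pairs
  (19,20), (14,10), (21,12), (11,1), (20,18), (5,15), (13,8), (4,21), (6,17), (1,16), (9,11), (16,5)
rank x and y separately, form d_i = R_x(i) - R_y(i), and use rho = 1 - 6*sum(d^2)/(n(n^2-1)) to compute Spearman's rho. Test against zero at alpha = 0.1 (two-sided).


Step 1: Rank x and y separately (midranks; no ties here).
rank(x): 19->10, 14->8, 21->12, 11->6, 20->11, 5->3, 13->7, 4->2, 6->4, 1->1, 9->5, 16->9
rank(y): 20->11, 10->4, 12->6, 1->1, 18->10, 15->7, 8->3, 21->12, 17->9, 16->8, 11->5, 5->2
Step 2: d_i = R_x(i) - R_y(i); compute d_i^2.
  (10-11)^2=1, (8-4)^2=16, (12-6)^2=36, (6-1)^2=25, (11-10)^2=1, (3-7)^2=16, (7-3)^2=16, (2-12)^2=100, (4-9)^2=25, (1-8)^2=49, (5-5)^2=0, (9-2)^2=49
sum(d^2) = 334.
Step 3: rho = 1 - 6*334 / (12*(12^2 - 1)) = 1 - 2004/1716 = -0.167832.
Step 4: Under H0, t = rho * sqrt((n-2)/(1-rho^2)) = -0.5384 ~ t(10).
Step 5: Two-sided p-value from the t-distribution with 10 df = 0.602099.
Step 6: alpha = 0.1. fail to reject H0.

rho = -0.1678, p = 0.602099, fail to reject H0 at alpha = 0.1.


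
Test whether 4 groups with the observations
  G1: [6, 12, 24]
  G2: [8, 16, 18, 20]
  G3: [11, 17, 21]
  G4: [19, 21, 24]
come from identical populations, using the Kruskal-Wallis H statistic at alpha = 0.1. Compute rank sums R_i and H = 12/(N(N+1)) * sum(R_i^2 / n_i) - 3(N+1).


Step 1: Combine all N = 13 observations and assign midranks.
sorted (value, group, rank): (6,G1,1), (8,G2,2), (11,G3,3), (12,G1,4), (16,G2,5), (17,G3,6), (18,G2,7), (19,G4,8), (20,G2,9), (21,G3,10.5), (21,G4,10.5), (24,G1,12.5), (24,G4,12.5)
Step 2: Sum ranks within each group.
R_1 = 17.5 (n_1 = 3)
R_2 = 23 (n_2 = 4)
R_3 = 19.5 (n_3 = 3)
R_4 = 31 (n_4 = 3)
Step 3: H = 12/(N(N+1)) * sum(R_i^2/n_i) - 3(N+1)
     = 12/(13*14) * (17.5^2/3 + 23^2/4 + 19.5^2/3 + 31^2/3) - 3*14
     = 0.065934 * 681.417 - 42
     = 2.928571.
Step 4: Ties present; correction factor C = 1 - 12/(13^3 - 13) = 0.994505. Corrected H = 2.928571 / 0.994505 = 2.944751.
Step 5: Under H0, H ~ chi^2(3); p-value = 0.400222.
Step 6: alpha = 0.1. fail to reject H0.

H = 2.9448, df = 3, p = 0.400222, fail to reject H0.


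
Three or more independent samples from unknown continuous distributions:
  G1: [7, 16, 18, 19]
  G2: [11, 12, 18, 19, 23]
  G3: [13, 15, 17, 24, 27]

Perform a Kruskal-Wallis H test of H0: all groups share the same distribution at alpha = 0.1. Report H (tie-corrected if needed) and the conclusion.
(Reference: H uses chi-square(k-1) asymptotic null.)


Step 1: Combine all N = 14 observations and assign midranks.
sorted (value, group, rank): (7,G1,1), (11,G2,2), (12,G2,3), (13,G3,4), (15,G3,5), (16,G1,6), (17,G3,7), (18,G1,8.5), (18,G2,8.5), (19,G1,10.5), (19,G2,10.5), (23,G2,12), (24,G3,13), (27,G3,14)
Step 2: Sum ranks within each group.
R_1 = 26 (n_1 = 4)
R_2 = 36 (n_2 = 5)
R_3 = 43 (n_3 = 5)
Step 3: H = 12/(N(N+1)) * sum(R_i^2/n_i) - 3(N+1)
     = 12/(14*15) * (26^2/4 + 36^2/5 + 43^2/5) - 3*15
     = 0.057143 * 798 - 45
     = 0.600000.
Step 4: Ties present; correction factor C = 1 - 12/(14^3 - 14) = 0.995604. Corrected H = 0.600000 / 0.995604 = 0.602649.
Step 5: Under H0, H ~ chi^2(2); p-value = 0.739838.
Step 6: alpha = 0.1. fail to reject H0.

H = 0.6026, df = 2, p = 0.739838, fail to reject H0.


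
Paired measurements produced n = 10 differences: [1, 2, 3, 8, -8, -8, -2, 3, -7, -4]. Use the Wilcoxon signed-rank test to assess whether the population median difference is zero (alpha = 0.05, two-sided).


Step 1: Drop any zero differences (none here) and take |d_i|.
|d| = [1, 2, 3, 8, 8, 8, 2, 3, 7, 4]
Step 2: Midrank |d_i| (ties get averaged ranks).
ranks: |1|->1, |2|->2.5, |3|->4.5, |8|->9, |8|->9, |8|->9, |2|->2.5, |3|->4.5, |7|->7, |4|->6
Step 3: Attach original signs; sum ranks with positive sign and with negative sign.
W+ = 1 + 2.5 + 4.5 + 9 + 4.5 = 21.5
W- = 9 + 9 + 2.5 + 7 + 6 = 33.5
(Check: W+ + W- = 55 should equal n(n+1)/2 = 55.)
Step 4: Test statistic W = min(W+, W-) = 21.5.
Step 5: Ties in |d|, so use the tie-corrected normal approximation.
        E[W] = n(n+1)/4 = 10*11/4 = 27.5.
        Tie groups: |d|=2 (t=2), |d|=3 (t=2), |d|=8 (t=3); sum(t^3 - t) = 36.
        Var[W] = n(n+1)(2n+1)/24 - sum(t^3-t)/48 = 2310/24 - 36/48 = 95.5.
        z = (W - E[W]) / sqrt(Var[W]) = (21.5 - 27.5) / 9.7724 = -0.6140.
        Two-sided p = 2*Phi(z) = 0.539233.
Step 6: alpha = 0.05. fail to reject H0.

W+ = 21.5, W- = 33.5, W = min = 21.5, p = 0.539233, fail to reject H0.


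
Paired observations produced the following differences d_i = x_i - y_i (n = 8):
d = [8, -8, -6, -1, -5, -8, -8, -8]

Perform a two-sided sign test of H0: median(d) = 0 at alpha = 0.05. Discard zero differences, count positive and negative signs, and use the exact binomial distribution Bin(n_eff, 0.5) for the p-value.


Step 1: Discard zero differences. Original n = 8; n_eff = number of nonzero differences = 8.
Nonzero differences (with sign): +8, -8, -6, -1, -5, -8, -8, -8
Step 2: Count signs: positive = 1, negative = 7.
Step 3: Under H0: P(positive) = 0.5, so the number of positives S ~ Bin(8, 0.5).
Step 4: Two-sided exact p-value = sum of Bin(8,0.5) probabilities at or below the observed probability = 0.070312.
Step 5: alpha = 0.05. fail to reject H0.

n_eff = 8, pos = 1, neg = 7, p = 0.070312, fail to reject H0.


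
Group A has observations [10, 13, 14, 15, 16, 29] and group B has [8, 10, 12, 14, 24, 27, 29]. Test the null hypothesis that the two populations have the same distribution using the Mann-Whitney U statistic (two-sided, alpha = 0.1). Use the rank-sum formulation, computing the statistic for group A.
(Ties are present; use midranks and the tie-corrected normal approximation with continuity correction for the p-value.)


Step 1: Combine and sort all 13 observations; assign midranks.
sorted (value, group): (8,Y), (10,X), (10,Y), (12,Y), (13,X), (14,X), (14,Y), (15,X), (16,X), (24,Y), (27,Y), (29,X), (29,Y)
ranks: 8->1, 10->2.5, 10->2.5, 12->4, 13->5, 14->6.5, 14->6.5, 15->8, 16->9, 24->10, 27->11, 29->12.5, 29->12.5
Step 2: Rank sum for X: R1 = 2.5 + 5 + 6.5 + 8 + 9 + 12.5 = 43.5.
Step 3: U_X = R1 - n1(n1+1)/2 = 43.5 - 6*7/2 = 43.5 - 21 = 22.5.
       U_Y = n1*n2 - U_X = 42 - 22.5 = 19.5.
Step 4: Ties are present, so use the tie-corrected normal approximation (with continuity correction) for the p-value.
Step 5: p-value = 0.885935; compare to alpha = 0.1. fail to reject H0.

U_X = 22.5, p = 0.885935, fail to reject H0 at alpha = 0.1.


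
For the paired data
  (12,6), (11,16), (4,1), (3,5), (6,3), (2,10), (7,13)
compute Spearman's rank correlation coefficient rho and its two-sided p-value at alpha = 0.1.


Step 1: Rank x and y separately (midranks; no ties here).
rank(x): 12->7, 11->6, 4->3, 3->2, 6->4, 2->1, 7->5
rank(y): 6->4, 16->7, 1->1, 5->3, 3->2, 10->5, 13->6
Step 2: d_i = R_x(i) - R_y(i); compute d_i^2.
  (7-4)^2=9, (6-7)^2=1, (3-1)^2=4, (2-3)^2=1, (4-2)^2=4, (1-5)^2=16, (5-6)^2=1
sum(d^2) = 36.
Step 3: rho = 1 - 6*36 / (7*(7^2 - 1)) = 1 - 216/336 = 0.357143.
Step 4: Under H0, t = rho * sqrt((n-2)/(1-rho^2)) = 0.8550 ~ t(5).
Step 5: Two-sided p-value from the t-distribution with 5 df = 0.431611.
Step 6: alpha = 0.1. fail to reject H0.

rho = 0.3571, p = 0.431611, fail to reject H0 at alpha = 0.1.


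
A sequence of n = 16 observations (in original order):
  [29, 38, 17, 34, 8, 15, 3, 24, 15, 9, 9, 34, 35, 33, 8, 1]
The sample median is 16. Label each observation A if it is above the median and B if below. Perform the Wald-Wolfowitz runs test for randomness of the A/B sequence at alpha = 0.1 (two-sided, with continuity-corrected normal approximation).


Step 1: Compute median = 16; label A = above, B = below.
Labels in order: AAAABBBABBBAAABB  (n_A = 8, n_B = 8)
Step 2: Count runs R = 6.
Step 3: Under H0 (random ordering), E[R] = 2*n_A*n_B/(n_A+n_B) + 1 = 2*8*8/16 + 1 = 9.0000.
        Var[R] = 2*n_A*n_B*(2*n_A*n_B - n_A - n_B) / ((n_A+n_B)^2 * (n_A+n_B-1)) = 14336/3840 = 3.7333.
        SD[R] = 1.9322.
Step 4: Continuity-corrected z = (R + 0.5 - E[R]) / SD[R] = (6 + 0.5 - 9.0000) / 1.9322 = -1.2939.
Step 5: Two-sided p-value via normal approximation = 2*(1 - Phi(|z|)) = 0.195709.
Step 6: alpha = 0.1. fail to reject H0.

R = 6, z = -1.2939, p = 0.195709, fail to reject H0.


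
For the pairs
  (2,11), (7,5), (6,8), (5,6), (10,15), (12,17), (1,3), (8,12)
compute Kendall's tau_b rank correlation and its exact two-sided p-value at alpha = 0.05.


Step 1: Enumerate the 28 unordered pairs (i,j) with i<j and classify each by sign(x_j-x_i) * sign(y_j-y_i).
  (1,2):dx=+5,dy=-6->D; (1,3):dx=+4,dy=-3->D; (1,4):dx=+3,dy=-5->D; (1,5):dx=+8,dy=+4->C
  (1,6):dx=+10,dy=+6->C; (1,7):dx=-1,dy=-8->C; (1,8):dx=+6,dy=+1->C; (2,3):dx=-1,dy=+3->D
  (2,4):dx=-2,dy=+1->D; (2,5):dx=+3,dy=+10->C; (2,6):dx=+5,dy=+12->C; (2,7):dx=-6,dy=-2->C
  (2,8):dx=+1,dy=+7->C; (3,4):dx=-1,dy=-2->C; (3,5):dx=+4,dy=+7->C; (3,6):dx=+6,dy=+9->C
  (3,7):dx=-5,dy=-5->C; (3,8):dx=+2,dy=+4->C; (4,5):dx=+5,dy=+9->C; (4,6):dx=+7,dy=+11->C
  (4,7):dx=-4,dy=-3->C; (4,8):dx=+3,dy=+6->C; (5,6):dx=+2,dy=+2->C; (5,7):dx=-9,dy=-12->C
  (5,8):dx=-2,dy=-3->C; (6,7):dx=-11,dy=-14->C; (6,8):dx=-4,dy=-5->C; (7,8):dx=+7,dy=+9->C
Step 2: C = 23, D = 5, total pairs = 28.
Step 3: tau = (C - D)/(n(n-1)/2) = (23 - 5)/28 = 0.642857.
Step 4: Exact two-sided p-value (enumerate n! = 40320 permutations of y under H0): p = 0.031151.
Step 5: alpha = 0.05. reject H0.

tau_b = 0.6429 (C=23, D=5), p = 0.031151, reject H0.


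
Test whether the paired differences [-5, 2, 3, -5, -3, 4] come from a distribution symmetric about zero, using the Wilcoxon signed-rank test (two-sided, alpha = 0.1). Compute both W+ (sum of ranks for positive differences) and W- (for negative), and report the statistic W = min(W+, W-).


Step 1: Drop any zero differences (none here) and take |d_i|.
|d| = [5, 2, 3, 5, 3, 4]
Step 2: Midrank |d_i| (ties get averaged ranks).
ranks: |5|->5.5, |2|->1, |3|->2.5, |5|->5.5, |3|->2.5, |4|->4
Step 3: Attach original signs; sum ranks with positive sign and with negative sign.
W+ = 1 + 2.5 + 4 = 7.5
W- = 5.5 + 5.5 + 2.5 = 13.5
(Check: W+ + W- = 21 should equal n(n+1)/2 = 21.)
Step 4: Test statistic W = min(W+, W-) = 7.5.
Step 5: Ties in |d|, so use the tie-corrected normal approximation.
        E[W] = n(n+1)/4 = 6*7/4 = 10.5.
        Tie groups: |d|=3 (t=2), |d|=5 (t=2); sum(t^3 - t) = 12.
        Var[W] = n(n+1)(2n+1)/24 - sum(t^3-t)/48 = 546/24 - 12/48 = 22.5.
        z = (W - E[W]) / sqrt(Var[W]) = (7.5 - 10.5) / 4.7434 = -0.6325.
        Two-sided p = 2*Phi(z) = 0.527089.
Step 6: alpha = 0.1. fail to reject H0.

W+ = 7.5, W- = 13.5, W = min = 7.5, p = 0.527089, fail to reject H0.


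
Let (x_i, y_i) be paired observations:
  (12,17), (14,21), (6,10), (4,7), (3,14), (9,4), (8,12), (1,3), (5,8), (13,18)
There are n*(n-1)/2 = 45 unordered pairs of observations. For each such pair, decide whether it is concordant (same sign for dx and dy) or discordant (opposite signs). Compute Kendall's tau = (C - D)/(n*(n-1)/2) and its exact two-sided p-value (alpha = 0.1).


Step 1: Enumerate the 45 unordered pairs (i,j) with i<j and classify each by sign(x_j-x_i) * sign(y_j-y_i).
  (1,2):dx=+2,dy=+4->C; (1,3):dx=-6,dy=-7->C; (1,4):dx=-8,dy=-10->C; (1,5):dx=-9,dy=-3->C
  (1,6):dx=-3,dy=-13->C; (1,7):dx=-4,dy=-5->C; (1,8):dx=-11,dy=-14->C; (1,9):dx=-7,dy=-9->C
  (1,10):dx=+1,dy=+1->C; (2,3):dx=-8,dy=-11->C; (2,4):dx=-10,dy=-14->C; (2,5):dx=-11,dy=-7->C
  (2,6):dx=-5,dy=-17->C; (2,7):dx=-6,dy=-9->C; (2,8):dx=-13,dy=-18->C; (2,9):dx=-9,dy=-13->C
  (2,10):dx=-1,dy=-3->C; (3,4):dx=-2,dy=-3->C; (3,5):dx=-3,dy=+4->D; (3,6):dx=+3,dy=-6->D
  (3,7):dx=+2,dy=+2->C; (3,8):dx=-5,dy=-7->C; (3,9):dx=-1,dy=-2->C; (3,10):dx=+7,dy=+8->C
  (4,5):dx=-1,dy=+7->D; (4,6):dx=+5,dy=-3->D; (4,7):dx=+4,dy=+5->C; (4,8):dx=-3,dy=-4->C
  (4,9):dx=+1,dy=+1->C; (4,10):dx=+9,dy=+11->C; (5,6):dx=+6,dy=-10->D; (5,7):dx=+5,dy=-2->D
  (5,8):dx=-2,dy=-11->C; (5,9):dx=+2,dy=-6->D; (5,10):dx=+10,dy=+4->C; (6,7):dx=-1,dy=+8->D
  (6,8):dx=-8,dy=-1->C; (6,9):dx=-4,dy=+4->D; (6,10):dx=+4,dy=+14->C; (7,8):dx=-7,dy=-9->C
  (7,9):dx=-3,dy=-4->C; (7,10):dx=+5,dy=+6->C; (8,9):dx=+4,dy=+5->C; (8,10):dx=+12,dy=+15->C
  (9,10):dx=+8,dy=+10->C
Step 2: C = 36, D = 9, total pairs = 45.
Step 3: tau = (C - D)/(n(n-1)/2) = (36 - 9)/45 = 0.600000.
Step 4: Exact two-sided p-value (enumerate n! = 3628800 permutations of y under H0): p = 0.016666.
Step 5: alpha = 0.1. reject H0.

tau_b = 0.6000 (C=36, D=9), p = 0.016666, reject H0.


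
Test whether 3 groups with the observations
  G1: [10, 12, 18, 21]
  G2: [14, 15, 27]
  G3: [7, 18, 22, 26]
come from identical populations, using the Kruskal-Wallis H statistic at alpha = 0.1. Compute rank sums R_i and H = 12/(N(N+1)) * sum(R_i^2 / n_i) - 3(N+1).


Step 1: Combine all N = 11 observations and assign midranks.
sorted (value, group, rank): (7,G3,1), (10,G1,2), (12,G1,3), (14,G2,4), (15,G2,5), (18,G1,6.5), (18,G3,6.5), (21,G1,8), (22,G3,9), (26,G3,10), (27,G2,11)
Step 2: Sum ranks within each group.
R_1 = 19.5 (n_1 = 4)
R_2 = 20 (n_2 = 3)
R_3 = 26.5 (n_3 = 4)
Step 3: H = 12/(N(N+1)) * sum(R_i^2/n_i) - 3(N+1)
     = 12/(11*12) * (19.5^2/4 + 20^2/3 + 26.5^2/4) - 3*12
     = 0.090909 * 403.958 - 36
     = 0.723485.
Step 4: Ties present; correction factor C = 1 - 6/(11^3 - 11) = 0.995455. Corrected H = 0.723485 / 0.995455 = 0.726788.
Step 5: Under H0, H ~ chi^2(2); p-value = 0.695312.
Step 6: alpha = 0.1. fail to reject H0.

H = 0.7268, df = 2, p = 0.695312, fail to reject H0.


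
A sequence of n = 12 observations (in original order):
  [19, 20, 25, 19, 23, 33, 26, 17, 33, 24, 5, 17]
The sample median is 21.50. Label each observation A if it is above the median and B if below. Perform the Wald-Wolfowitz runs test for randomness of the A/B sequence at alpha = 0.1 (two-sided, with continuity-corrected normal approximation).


Step 1: Compute median = 21.50; label A = above, B = below.
Labels in order: BBABAAABAABB  (n_A = 6, n_B = 6)
Step 2: Count runs R = 7.
Step 3: Under H0 (random ordering), E[R] = 2*n_A*n_B/(n_A+n_B) + 1 = 2*6*6/12 + 1 = 7.0000.
        Var[R] = 2*n_A*n_B*(2*n_A*n_B - n_A - n_B) / ((n_A+n_B)^2 * (n_A+n_B-1)) = 4320/1584 = 2.7273.
        SD[R] = 1.6514.
Step 4: R = E[R], so z = 0 with no continuity correction.
Step 5: Two-sided p-value via normal approximation = 2*(1 - Phi(|z|)) = 1.000000.
Step 6: alpha = 0.1. fail to reject H0.

R = 7, z = 0.0000, p = 1.000000, fail to reject H0.


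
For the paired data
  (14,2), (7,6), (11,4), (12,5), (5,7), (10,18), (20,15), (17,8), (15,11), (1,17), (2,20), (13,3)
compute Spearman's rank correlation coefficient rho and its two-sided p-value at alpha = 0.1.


Step 1: Rank x and y separately (midranks; no ties here).
rank(x): 14->9, 7->4, 11->6, 12->7, 5->3, 10->5, 20->12, 17->11, 15->10, 1->1, 2->2, 13->8
rank(y): 2->1, 6->5, 4->3, 5->4, 7->6, 18->11, 15->9, 8->7, 11->8, 17->10, 20->12, 3->2
Step 2: d_i = R_x(i) - R_y(i); compute d_i^2.
  (9-1)^2=64, (4-5)^2=1, (6-3)^2=9, (7-4)^2=9, (3-6)^2=9, (5-11)^2=36, (12-9)^2=9, (11-7)^2=16, (10-8)^2=4, (1-10)^2=81, (2-12)^2=100, (8-2)^2=36
sum(d^2) = 374.
Step 3: rho = 1 - 6*374 / (12*(12^2 - 1)) = 1 - 2244/1716 = -0.307692.
Step 4: Under H0, t = rho * sqrt((n-2)/(1-rho^2)) = -1.0226 ~ t(10).
Step 5: Two-sided p-value from the t-distribution with 10 df = 0.330589.
Step 6: alpha = 0.1. fail to reject H0.

rho = -0.3077, p = 0.330589, fail to reject H0 at alpha = 0.1.


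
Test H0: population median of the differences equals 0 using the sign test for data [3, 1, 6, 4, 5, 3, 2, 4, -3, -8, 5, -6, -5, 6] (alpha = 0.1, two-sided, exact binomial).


Step 1: Discard zero differences. Original n = 14; n_eff = number of nonzero differences = 14.
Nonzero differences (with sign): +3, +1, +6, +4, +5, +3, +2, +4, -3, -8, +5, -6, -5, +6
Step 2: Count signs: positive = 10, negative = 4.
Step 3: Under H0: P(positive) = 0.5, so the number of positives S ~ Bin(14, 0.5).
Step 4: Two-sided exact p-value = sum of Bin(14,0.5) probabilities at or below the observed probability = 0.179565.
Step 5: alpha = 0.1. fail to reject H0.

n_eff = 14, pos = 10, neg = 4, p = 0.179565, fail to reject H0.


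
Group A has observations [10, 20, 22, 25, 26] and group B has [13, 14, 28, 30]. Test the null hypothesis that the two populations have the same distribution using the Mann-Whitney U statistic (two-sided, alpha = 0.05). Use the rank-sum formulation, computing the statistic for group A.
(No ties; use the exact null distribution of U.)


Step 1: Combine and sort all 9 observations; assign midranks.
sorted (value, group): (10,X), (13,Y), (14,Y), (20,X), (22,X), (25,X), (26,X), (28,Y), (30,Y)
ranks: 10->1, 13->2, 14->3, 20->4, 22->5, 25->6, 26->7, 28->8, 30->9
Step 2: Rank sum for X: R1 = 1 + 4 + 5 + 6 + 7 = 23.
Step 3: U_X = R1 - n1(n1+1)/2 = 23 - 5*6/2 = 23 - 15 = 8.
       U_Y = n1*n2 - U_X = 20 - 8 = 12.
Step 4: No ties, so the exact null distribution of U (based on enumerating the C(9,5) = 126 equally likely rank assignments) gives the two-sided p-value.
Step 5: p-value = 0.730159; compare to alpha = 0.05. fail to reject H0.

U_X = 8, p = 0.730159, fail to reject H0 at alpha = 0.05.


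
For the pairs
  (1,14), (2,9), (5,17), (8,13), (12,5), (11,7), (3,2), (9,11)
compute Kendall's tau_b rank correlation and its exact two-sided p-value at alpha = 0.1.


Step 1: Enumerate the 28 unordered pairs (i,j) with i<j and classify each by sign(x_j-x_i) * sign(y_j-y_i).
  (1,2):dx=+1,dy=-5->D; (1,3):dx=+4,dy=+3->C; (1,4):dx=+7,dy=-1->D; (1,5):dx=+11,dy=-9->D
  (1,6):dx=+10,dy=-7->D; (1,7):dx=+2,dy=-12->D; (1,8):dx=+8,dy=-3->D; (2,3):dx=+3,dy=+8->C
  (2,4):dx=+6,dy=+4->C; (2,5):dx=+10,dy=-4->D; (2,6):dx=+9,dy=-2->D; (2,7):dx=+1,dy=-7->D
  (2,8):dx=+7,dy=+2->C; (3,4):dx=+3,dy=-4->D; (3,5):dx=+7,dy=-12->D; (3,6):dx=+6,dy=-10->D
  (3,7):dx=-2,dy=-15->C; (3,8):dx=+4,dy=-6->D; (4,5):dx=+4,dy=-8->D; (4,6):dx=+3,dy=-6->D
  (4,7):dx=-5,dy=-11->C; (4,8):dx=+1,dy=-2->D; (5,6):dx=-1,dy=+2->D; (5,7):dx=-9,dy=-3->C
  (5,8):dx=-3,dy=+6->D; (6,7):dx=-8,dy=-5->C; (6,8):dx=-2,dy=+4->D; (7,8):dx=+6,dy=+9->C
Step 2: C = 9, D = 19, total pairs = 28.
Step 3: tau = (C - D)/(n(n-1)/2) = (9 - 19)/28 = -0.357143.
Step 4: Exact two-sided p-value (enumerate n! = 40320 permutations of y under H0): p = 0.275099.
Step 5: alpha = 0.1. fail to reject H0.

tau_b = -0.3571 (C=9, D=19), p = 0.275099, fail to reject H0.


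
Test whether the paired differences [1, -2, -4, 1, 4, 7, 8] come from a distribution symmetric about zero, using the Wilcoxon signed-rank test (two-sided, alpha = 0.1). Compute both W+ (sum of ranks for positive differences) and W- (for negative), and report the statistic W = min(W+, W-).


Step 1: Drop any zero differences (none here) and take |d_i|.
|d| = [1, 2, 4, 1, 4, 7, 8]
Step 2: Midrank |d_i| (ties get averaged ranks).
ranks: |1|->1.5, |2|->3, |4|->4.5, |1|->1.5, |4|->4.5, |7|->6, |8|->7
Step 3: Attach original signs; sum ranks with positive sign and with negative sign.
W+ = 1.5 + 1.5 + 4.5 + 6 + 7 = 20.5
W- = 3 + 4.5 = 7.5
(Check: W+ + W- = 28 should equal n(n+1)/2 = 28.)
Step 4: Test statistic W = min(W+, W-) = 7.5.
Step 5: Ties in |d|, so use the tie-corrected normal approximation.
        E[W] = n(n+1)/4 = 7*8/4 = 14.
        Tie groups: |d|=1 (t=2), |d|=4 (t=2); sum(t^3 - t) = 12.
        Var[W] = n(n+1)(2n+1)/24 - sum(t^3-t)/48 = 840/24 - 12/48 = 34.75.
        z = (W - E[W]) / sqrt(Var[W]) = (7.5 - 14) / 5.8949 = -1.1026.
        Two-sided p = 2*Phi(z) = 0.270181.
Step 6: alpha = 0.1. fail to reject H0.

W+ = 20.5, W- = 7.5, W = min = 7.5, p = 0.270181, fail to reject H0.


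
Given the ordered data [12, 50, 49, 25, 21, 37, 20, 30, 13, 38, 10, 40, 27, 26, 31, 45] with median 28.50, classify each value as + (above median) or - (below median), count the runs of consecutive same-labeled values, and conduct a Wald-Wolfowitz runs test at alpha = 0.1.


Step 1: Compute median = 28.50; label A = above, B = below.
Labels in order: BAABBABABABABBAA  (n_A = 8, n_B = 8)
Step 2: Count runs R = 12.
Step 3: Under H0 (random ordering), E[R] = 2*n_A*n_B/(n_A+n_B) + 1 = 2*8*8/16 + 1 = 9.0000.
        Var[R] = 2*n_A*n_B*(2*n_A*n_B - n_A - n_B) / ((n_A+n_B)^2 * (n_A+n_B-1)) = 14336/3840 = 3.7333.
        SD[R] = 1.9322.
Step 4: Continuity-corrected z = (R - 0.5 - E[R]) / SD[R] = (12 - 0.5 - 9.0000) / 1.9322 = 1.2939.
Step 5: Two-sided p-value via normal approximation = 2*(1 - Phi(|z|)) = 0.195709.
Step 6: alpha = 0.1. fail to reject H0.

R = 12, z = 1.2939, p = 0.195709, fail to reject H0.


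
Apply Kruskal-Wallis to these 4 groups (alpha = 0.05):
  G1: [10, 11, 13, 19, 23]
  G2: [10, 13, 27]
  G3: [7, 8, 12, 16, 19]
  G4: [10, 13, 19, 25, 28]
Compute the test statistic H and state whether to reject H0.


Step 1: Combine all N = 18 observations and assign midranks.
sorted (value, group, rank): (7,G3,1), (8,G3,2), (10,G1,4), (10,G2,4), (10,G4,4), (11,G1,6), (12,G3,7), (13,G1,9), (13,G2,9), (13,G4,9), (16,G3,11), (19,G1,13), (19,G3,13), (19,G4,13), (23,G1,15), (25,G4,16), (27,G2,17), (28,G4,18)
Step 2: Sum ranks within each group.
R_1 = 47 (n_1 = 5)
R_2 = 30 (n_2 = 3)
R_3 = 34 (n_3 = 5)
R_4 = 60 (n_4 = 5)
Step 3: H = 12/(N(N+1)) * sum(R_i^2/n_i) - 3(N+1)
     = 12/(18*19) * (47^2/5 + 30^2/3 + 34^2/5 + 60^2/5) - 3*19
     = 0.035088 * 1693 - 57
     = 2.403509.
Step 4: Ties present; correction factor C = 1 - 72/(18^3 - 18) = 0.987616. Corrected H = 2.403509 / 0.987616 = 2.433647.
Step 5: Under H0, H ~ chi^2(3); p-value = 0.487402.
Step 6: alpha = 0.05. fail to reject H0.

H = 2.4336, df = 3, p = 0.487402, fail to reject H0.


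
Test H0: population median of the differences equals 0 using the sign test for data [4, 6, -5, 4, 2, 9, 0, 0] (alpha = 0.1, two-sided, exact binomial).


Step 1: Discard zero differences. Original n = 8; n_eff = number of nonzero differences = 6.
Nonzero differences (with sign): +4, +6, -5, +4, +2, +9
Step 2: Count signs: positive = 5, negative = 1.
Step 3: Under H0: P(positive) = 0.5, so the number of positives S ~ Bin(6, 0.5).
Step 4: Two-sided exact p-value = sum of Bin(6,0.5) probabilities at or below the observed probability = 0.218750.
Step 5: alpha = 0.1. fail to reject H0.

n_eff = 6, pos = 5, neg = 1, p = 0.218750, fail to reject H0.


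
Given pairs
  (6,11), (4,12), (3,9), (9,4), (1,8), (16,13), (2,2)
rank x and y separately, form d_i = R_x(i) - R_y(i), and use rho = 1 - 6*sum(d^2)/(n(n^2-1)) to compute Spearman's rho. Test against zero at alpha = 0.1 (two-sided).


Step 1: Rank x and y separately (midranks; no ties here).
rank(x): 6->5, 4->4, 3->3, 9->6, 1->1, 16->7, 2->2
rank(y): 11->5, 12->6, 9->4, 4->2, 8->3, 13->7, 2->1
Step 2: d_i = R_x(i) - R_y(i); compute d_i^2.
  (5-5)^2=0, (4-6)^2=4, (3-4)^2=1, (6-2)^2=16, (1-3)^2=4, (7-7)^2=0, (2-1)^2=1
sum(d^2) = 26.
Step 3: rho = 1 - 6*26 / (7*(7^2 - 1)) = 1 - 156/336 = 0.535714.
Step 4: Under H0, t = rho * sqrt((n-2)/(1-rho^2)) = 1.4186 ~ t(5).
Step 5: Two-sided p-value from the t-distribution with 5 df = 0.215217.
Step 6: alpha = 0.1. fail to reject H0.

rho = 0.5357, p = 0.215217, fail to reject H0 at alpha = 0.1.


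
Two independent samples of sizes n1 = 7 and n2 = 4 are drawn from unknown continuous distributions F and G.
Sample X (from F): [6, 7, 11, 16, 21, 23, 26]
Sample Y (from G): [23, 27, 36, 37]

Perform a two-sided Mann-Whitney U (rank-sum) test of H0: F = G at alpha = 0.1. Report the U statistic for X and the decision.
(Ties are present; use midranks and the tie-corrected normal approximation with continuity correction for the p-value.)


Step 1: Combine and sort all 11 observations; assign midranks.
sorted (value, group): (6,X), (7,X), (11,X), (16,X), (21,X), (23,X), (23,Y), (26,X), (27,Y), (36,Y), (37,Y)
ranks: 6->1, 7->2, 11->3, 16->4, 21->5, 23->6.5, 23->6.5, 26->8, 27->9, 36->10, 37->11
Step 2: Rank sum for X: R1 = 1 + 2 + 3 + 4 + 5 + 6.5 + 8 = 29.5.
Step 3: U_X = R1 - n1(n1+1)/2 = 29.5 - 7*8/2 = 29.5 - 28 = 1.5.
       U_Y = n1*n2 - U_X = 28 - 1.5 = 26.5.
Step 4: Ties are present, so use the tie-corrected normal approximation (with continuity correction) for the p-value.
Step 5: p-value = 0.023029; compare to alpha = 0.1. reject H0.

U_X = 1.5, p = 0.023029, reject H0 at alpha = 0.1.
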